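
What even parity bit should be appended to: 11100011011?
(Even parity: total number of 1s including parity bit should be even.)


Number of 1s in data: 7
Parity bit: 1

1


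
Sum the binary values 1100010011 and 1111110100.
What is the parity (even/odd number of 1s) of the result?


1100010011 = 787
1111110100 = 1012
Sum = 1799 = 11100000111
1s count = 6

even parity (6 ones in 11100000111)


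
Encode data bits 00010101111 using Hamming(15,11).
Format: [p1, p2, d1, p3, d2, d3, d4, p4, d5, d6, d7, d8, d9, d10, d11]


Parity bits: p1=1, p2=0, p3=1, p4=1

100100110101111


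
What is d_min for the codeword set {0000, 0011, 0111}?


Comparing all pairs, minimum distance: 1
Can detect 0 errors, correct 0 errors

1


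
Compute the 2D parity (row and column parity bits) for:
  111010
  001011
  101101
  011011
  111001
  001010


Row parities: 010000
Column parities: 110100

Row P: 010000, Col P: 110100, Corner: 1


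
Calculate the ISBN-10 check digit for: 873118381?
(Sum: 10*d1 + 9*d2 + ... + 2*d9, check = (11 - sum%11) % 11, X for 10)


Weighted sum: 258
258 mod 11 = 5

Check digit: 6


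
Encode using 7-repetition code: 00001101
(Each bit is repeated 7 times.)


Each bit -> 7 copies

00000000000000000000000000001111111111111100000001111111


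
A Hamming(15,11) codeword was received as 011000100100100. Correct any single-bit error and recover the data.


Syndrome = 1: error at position 1

Data: 10010100100 (corrected bit 1)


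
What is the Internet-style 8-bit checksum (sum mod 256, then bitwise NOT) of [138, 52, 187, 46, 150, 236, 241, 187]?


Sum = 1237 mod 256 = 213
Complement = 42

42


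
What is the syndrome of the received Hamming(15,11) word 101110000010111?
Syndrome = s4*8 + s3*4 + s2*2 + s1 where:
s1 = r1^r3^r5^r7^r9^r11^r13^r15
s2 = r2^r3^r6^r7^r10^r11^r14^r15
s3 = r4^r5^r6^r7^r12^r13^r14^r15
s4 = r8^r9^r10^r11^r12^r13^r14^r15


s1=0, s2=0, s3=1, s4=0

Syndrome = 4 (error at position 4)


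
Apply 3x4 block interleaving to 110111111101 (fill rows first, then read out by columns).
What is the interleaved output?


Matrix:
  1101
  1111
  1101
Read columns: 111111010111

111111010111


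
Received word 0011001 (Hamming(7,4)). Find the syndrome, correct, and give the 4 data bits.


Syndrome = 0: no error detected

Data: 1001 (no errors)


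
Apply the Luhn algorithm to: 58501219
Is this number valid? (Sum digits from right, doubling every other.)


Luhn sum = 25
25 mod 10 = 5

Invalid (Luhn sum mod 10 = 5)


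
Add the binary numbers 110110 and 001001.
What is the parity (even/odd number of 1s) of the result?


110110 = 54
001001 = 9
Sum = 63 = 111111
1s count = 6

even parity (6 ones in 111111)


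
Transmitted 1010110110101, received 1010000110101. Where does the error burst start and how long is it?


XOR: 0000110000000

Burst at position 4, length 2


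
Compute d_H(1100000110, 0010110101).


XOR: 1110110011
Count of 1s: 7

7


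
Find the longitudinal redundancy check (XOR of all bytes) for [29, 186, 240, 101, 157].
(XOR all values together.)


XOR chain: 29 ^ 186 ^ 240 ^ 101 ^ 157 = 175

175


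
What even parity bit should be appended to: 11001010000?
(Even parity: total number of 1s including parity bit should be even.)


Number of 1s in data: 4
Parity bit: 0

0


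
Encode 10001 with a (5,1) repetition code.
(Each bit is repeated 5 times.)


Each bit -> 5 copies

1111100000000000000011111


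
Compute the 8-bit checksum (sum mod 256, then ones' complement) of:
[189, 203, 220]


Sum = 612 mod 256 = 100
Complement = 155

155


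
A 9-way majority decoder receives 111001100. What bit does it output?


Ones: 5 out of 9
Threshold: 5

1 (5/9 voted 1)


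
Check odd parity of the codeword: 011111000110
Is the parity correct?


Number of 1s: 7

Yes, parity is correct (7 ones)


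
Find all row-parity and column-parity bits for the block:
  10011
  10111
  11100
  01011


Row parities: 1011
Column parities: 10011

Row P: 1011, Col P: 10011, Corner: 1


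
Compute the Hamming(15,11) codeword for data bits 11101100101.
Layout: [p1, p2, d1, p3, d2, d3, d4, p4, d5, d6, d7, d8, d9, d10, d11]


Parity bits: p1=1, p2=0, p3=0, p4=0

101011001100101


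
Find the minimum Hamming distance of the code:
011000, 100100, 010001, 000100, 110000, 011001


Comparing all pairs, minimum distance: 1
Can detect 0 errors, correct 0 errors

1


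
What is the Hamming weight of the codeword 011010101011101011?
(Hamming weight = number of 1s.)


Counting 1s in 011010101011101011

11


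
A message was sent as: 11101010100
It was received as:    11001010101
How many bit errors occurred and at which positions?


XOR: 00100000001

2 error(s) at position(s): 2, 10


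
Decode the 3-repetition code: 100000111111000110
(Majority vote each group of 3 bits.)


Groups: 100, 000, 111, 111, 000, 110
Majority votes: 001101

001101


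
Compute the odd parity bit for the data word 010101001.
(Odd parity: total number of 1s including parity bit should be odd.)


Number of 1s in data: 4
Parity bit: 1

1


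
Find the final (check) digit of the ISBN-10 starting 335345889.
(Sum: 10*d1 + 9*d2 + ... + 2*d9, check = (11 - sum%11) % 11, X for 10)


Weighted sum: 241
241 mod 11 = 10

Check digit: 1


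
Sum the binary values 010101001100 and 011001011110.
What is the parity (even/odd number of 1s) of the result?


010101001100 = 1356
011001011110 = 1630
Sum = 2986 = 101110101010
1s count = 7

odd parity (7 ones in 101110101010)


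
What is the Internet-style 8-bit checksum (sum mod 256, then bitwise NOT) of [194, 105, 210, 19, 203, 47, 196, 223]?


Sum = 1197 mod 256 = 173
Complement = 82

82


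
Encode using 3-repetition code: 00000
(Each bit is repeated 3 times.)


Each bit -> 3 copies

000000000000000


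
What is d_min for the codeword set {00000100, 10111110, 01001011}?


Comparing all pairs, minimum distance: 5
Can detect 4 errors, correct 2 errors

5


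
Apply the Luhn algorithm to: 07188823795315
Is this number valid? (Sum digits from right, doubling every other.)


Luhn sum = 64
64 mod 10 = 4

Invalid (Luhn sum mod 10 = 4)


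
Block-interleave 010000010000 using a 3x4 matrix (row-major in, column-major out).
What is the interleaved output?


Matrix:
  0100
  0001
  0000
Read columns: 000100000010

000100000010


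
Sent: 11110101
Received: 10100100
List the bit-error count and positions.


XOR: 01010001

3 error(s) at position(s): 1, 3, 7


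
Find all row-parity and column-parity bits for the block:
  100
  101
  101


Row parities: 100
Column parities: 100

Row P: 100, Col P: 100, Corner: 1


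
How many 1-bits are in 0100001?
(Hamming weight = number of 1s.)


Counting 1s in 0100001

2


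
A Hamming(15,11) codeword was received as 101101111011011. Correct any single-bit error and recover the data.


Syndrome = 0: no error detected

Data: 10111011011 (no errors)


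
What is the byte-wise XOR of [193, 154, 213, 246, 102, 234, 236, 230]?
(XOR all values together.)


XOR chain: 193 ^ 154 ^ 213 ^ 246 ^ 102 ^ 234 ^ 236 ^ 230 = 254

254


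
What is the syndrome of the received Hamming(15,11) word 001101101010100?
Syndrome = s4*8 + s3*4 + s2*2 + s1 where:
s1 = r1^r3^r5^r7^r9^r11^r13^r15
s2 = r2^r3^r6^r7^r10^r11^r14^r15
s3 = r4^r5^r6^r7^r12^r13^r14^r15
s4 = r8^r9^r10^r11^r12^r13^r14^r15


s1=1, s2=0, s3=0, s4=1

Syndrome = 9 (error at position 9)


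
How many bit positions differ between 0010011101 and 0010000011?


XOR: 0000011110
Count of 1s: 4

4


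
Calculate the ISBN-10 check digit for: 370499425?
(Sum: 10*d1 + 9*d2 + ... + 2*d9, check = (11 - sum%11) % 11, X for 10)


Weighted sum: 252
252 mod 11 = 10

Check digit: 1


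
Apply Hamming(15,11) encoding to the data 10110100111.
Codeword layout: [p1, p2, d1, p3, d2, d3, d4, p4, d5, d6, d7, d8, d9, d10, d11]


Parity bits: p1=0, p2=0, p3=1, p4=0

001101100100111


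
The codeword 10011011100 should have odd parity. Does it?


Number of 1s: 6

No, parity error (6 ones)


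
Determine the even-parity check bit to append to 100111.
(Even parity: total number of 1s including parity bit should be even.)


Number of 1s in data: 4
Parity bit: 0

0


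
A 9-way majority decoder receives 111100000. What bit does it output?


Ones: 4 out of 9
Threshold: 5

0 (4/9 voted 1)


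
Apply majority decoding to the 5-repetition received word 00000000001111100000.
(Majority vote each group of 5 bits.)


Groups: 00000, 00000, 11111, 00000
Majority votes: 0010

0010


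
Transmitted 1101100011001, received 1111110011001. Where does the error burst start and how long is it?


XOR: 0010010000000

Burst at position 2, length 4


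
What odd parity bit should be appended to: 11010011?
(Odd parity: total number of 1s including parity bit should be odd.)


Number of 1s in data: 5
Parity bit: 0

0


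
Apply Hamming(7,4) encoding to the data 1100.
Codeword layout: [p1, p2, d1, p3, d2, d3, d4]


Parity bits: p1=0, p2=1, p3=1

0111100


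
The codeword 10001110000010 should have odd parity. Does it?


Number of 1s: 5

Yes, parity is correct (5 ones)


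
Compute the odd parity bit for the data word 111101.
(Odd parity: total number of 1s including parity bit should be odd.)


Number of 1s in data: 5
Parity bit: 0

0


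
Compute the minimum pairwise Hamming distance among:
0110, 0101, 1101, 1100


Comparing all pairs, minimum distance: 1
Can detect 0 errors, correct 0 errors

1


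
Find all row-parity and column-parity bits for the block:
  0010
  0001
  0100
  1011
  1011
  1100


Row parities: 111110
Column parities: 1011

Row P: 111110, Col P: 1011, Corner: 1


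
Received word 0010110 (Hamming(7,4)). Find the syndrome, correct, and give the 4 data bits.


Syndrome = 0: no error detected

Data: 1110 (no errors)


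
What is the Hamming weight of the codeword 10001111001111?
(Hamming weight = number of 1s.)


Counting 1s in 10001111001111

9


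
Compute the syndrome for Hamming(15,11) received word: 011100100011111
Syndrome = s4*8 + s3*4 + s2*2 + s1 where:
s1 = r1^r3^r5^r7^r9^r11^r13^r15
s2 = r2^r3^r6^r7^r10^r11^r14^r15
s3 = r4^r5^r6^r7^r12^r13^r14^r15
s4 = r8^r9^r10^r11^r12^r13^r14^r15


s1=1, s2=0, s3=0, s4=1

Syndrome = 9 (error at position 9)


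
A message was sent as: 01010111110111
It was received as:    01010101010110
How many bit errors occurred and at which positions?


XOR: 00000010100001

3 error(s) at position(s): 6, 8, 13


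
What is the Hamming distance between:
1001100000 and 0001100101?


XOR: 1000000101
Count of 1s: 3

3


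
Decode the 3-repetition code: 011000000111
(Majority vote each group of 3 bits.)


Groups: 011, 000, 000, 111
Majority votes: 1001

1001


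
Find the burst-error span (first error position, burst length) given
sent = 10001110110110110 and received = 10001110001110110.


XOR: 00000000111000000

Burst at position 8, length 3


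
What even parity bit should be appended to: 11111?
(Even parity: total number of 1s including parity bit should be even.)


Number of 1s in data: 5
Parity bit: 1

1


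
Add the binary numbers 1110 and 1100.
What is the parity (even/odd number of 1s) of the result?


1110 = 14
1100 = 12
Sum = 26 = 11010
1s count = 3

odd parity (3 ones in 11010)


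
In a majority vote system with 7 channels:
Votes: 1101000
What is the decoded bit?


Ones: 3 out of 7
Threshold: 4

0 (3/7 voted 1)


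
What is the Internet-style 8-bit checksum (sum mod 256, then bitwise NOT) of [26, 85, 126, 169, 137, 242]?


Sum = 785 mod 256 = 17
Complement = 238

238


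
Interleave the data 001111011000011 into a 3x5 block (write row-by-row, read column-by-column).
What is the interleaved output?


Matrix:
  00111
  10110
  00011
Read columns: 010000110111101

010000110111101


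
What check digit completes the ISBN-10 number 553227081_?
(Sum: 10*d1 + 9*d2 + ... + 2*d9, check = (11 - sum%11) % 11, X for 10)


Weighted sum: 206
206 mod 11 = 8

Check digit: 3


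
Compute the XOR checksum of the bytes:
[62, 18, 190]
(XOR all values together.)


XOR chain: 62 ^ 18 ^ 190 = 146

146


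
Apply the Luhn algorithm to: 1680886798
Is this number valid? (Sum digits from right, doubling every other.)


Luhn sum = 57
57 mod 10 = 7

Invalid (Luhn sum mod 10 = 7)


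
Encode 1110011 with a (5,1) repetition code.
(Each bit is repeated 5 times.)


Each bit -> 5 copies

11111111111111100000000001111111111


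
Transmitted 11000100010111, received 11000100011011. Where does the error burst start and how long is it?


XOR: 00000000001100

Burst at position 10, length 2


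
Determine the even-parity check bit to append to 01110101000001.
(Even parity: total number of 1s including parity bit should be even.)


Number of 1s in data: 6
Parity bit: 0

0


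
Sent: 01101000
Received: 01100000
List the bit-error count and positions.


XOR: 00001000

1 error(s) at position(s): 4


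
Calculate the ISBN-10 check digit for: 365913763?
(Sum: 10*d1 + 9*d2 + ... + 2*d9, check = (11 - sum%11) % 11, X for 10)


Weighted sum: 260
260 mod 11 = 7

Check digit: 4


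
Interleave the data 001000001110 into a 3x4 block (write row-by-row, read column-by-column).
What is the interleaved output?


Matrix:
  0010
  0000
  1110
Read columns: 001001101000

001001101000


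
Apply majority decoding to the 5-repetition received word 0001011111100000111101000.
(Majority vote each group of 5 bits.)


Groups: 00010, 11111, 10000, 01111, 01000
Majority votes: 01010

01010


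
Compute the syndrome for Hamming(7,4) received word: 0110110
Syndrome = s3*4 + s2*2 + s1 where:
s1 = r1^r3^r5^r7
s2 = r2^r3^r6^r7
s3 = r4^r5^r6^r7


s1=0, s2=1, s3=0

Syndrome = 2 (error at position 2)


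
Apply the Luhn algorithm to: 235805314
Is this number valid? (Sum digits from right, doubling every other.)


Luhn sum = 30
30 mod 10 = 0

Valid (Luhn sum mod 10 = 0)


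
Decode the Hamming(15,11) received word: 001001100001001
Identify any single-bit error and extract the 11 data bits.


Syndrome = 1: error at position 1

Data: 10110001001 (corrected bit 1)


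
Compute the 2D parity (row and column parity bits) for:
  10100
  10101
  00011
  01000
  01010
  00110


Row parities: 010100
Column parities: 00110

Row P: 010100, Col P: 00110, Corner: 0


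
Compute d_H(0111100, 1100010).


XOR: 1011110
Count of 1s: 5

5


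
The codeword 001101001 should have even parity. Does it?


Number of 1s: 4

Yes, parity is correct (4 ones)


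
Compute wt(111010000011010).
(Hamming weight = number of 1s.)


Counting 1s in 111010000011010

7


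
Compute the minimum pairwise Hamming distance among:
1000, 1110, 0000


Comparing all pairs, minimum distance: 1
Can detect 0 errors, correct 0 errors

1


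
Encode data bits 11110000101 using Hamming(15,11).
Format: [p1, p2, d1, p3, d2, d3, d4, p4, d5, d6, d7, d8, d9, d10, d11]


Parity bits: p1=1, p2=0, p3=1, p4=0

101111100000101


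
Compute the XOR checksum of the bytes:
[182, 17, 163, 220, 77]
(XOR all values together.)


XOR chain: 182 ^ 17 ^ 163 ^ 220 ^ 77 = 149

149


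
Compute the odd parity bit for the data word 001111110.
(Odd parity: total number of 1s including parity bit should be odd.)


Number of 1s in data: 6
Parity bit: 1

1


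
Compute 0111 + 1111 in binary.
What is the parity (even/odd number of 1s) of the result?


0111 = 7
1111 = 15
Sum = 22 = 10110
1s count = 3

odd parity (3 ones in 10110)


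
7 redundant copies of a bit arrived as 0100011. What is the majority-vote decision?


Ones: 3 out of 7
Threshold: 4

0 (3/7 voted 1)


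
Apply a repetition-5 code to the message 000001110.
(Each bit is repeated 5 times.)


Each bit -> 5 copies

000000000000000000000000011111111111111100000


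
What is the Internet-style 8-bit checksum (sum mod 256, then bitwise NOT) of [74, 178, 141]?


Sum = 393 mod 256 = 137
Complement = 118

118


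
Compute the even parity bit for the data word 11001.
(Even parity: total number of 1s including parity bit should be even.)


Number of 1s in data: 3
Parity bit: 1

1


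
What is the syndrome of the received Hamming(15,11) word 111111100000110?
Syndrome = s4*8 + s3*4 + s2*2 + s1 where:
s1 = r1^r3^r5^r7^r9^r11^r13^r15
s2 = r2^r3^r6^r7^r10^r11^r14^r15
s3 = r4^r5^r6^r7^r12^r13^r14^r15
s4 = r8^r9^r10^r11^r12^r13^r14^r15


s1=1, s2=1, s3=0, s4=0

Syndrome = 3 (error at position 3)


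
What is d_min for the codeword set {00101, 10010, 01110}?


Comparing all pairs, minimum distance: 3
Can detect 2 errors, correct 1 errors

3


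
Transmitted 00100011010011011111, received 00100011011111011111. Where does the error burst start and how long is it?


XOR: 00000000001100000000

Burst at position 10, length 2


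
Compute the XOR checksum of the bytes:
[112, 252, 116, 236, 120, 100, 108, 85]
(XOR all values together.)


XOR chain: 112 ^ 252 ^ 116 ^ 236 ^ 120 ^ 100 ^ 108 ^ 85 = 49

49


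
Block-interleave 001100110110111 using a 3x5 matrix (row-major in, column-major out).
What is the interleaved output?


Matrix:
  00110
  01101
  10111
Read columns: 001010111101011

001010111101011


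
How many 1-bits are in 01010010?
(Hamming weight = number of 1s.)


Counting 1s in 01010010

3


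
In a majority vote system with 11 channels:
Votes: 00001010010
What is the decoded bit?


Ones: 3 out of 11
Threshold: 6

0 (3/11 voted 1)


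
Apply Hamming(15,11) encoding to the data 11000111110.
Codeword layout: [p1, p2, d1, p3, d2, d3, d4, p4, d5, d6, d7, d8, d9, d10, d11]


Parity bits: p1=0, p2=0, p3=0, p4=1

001010010111110


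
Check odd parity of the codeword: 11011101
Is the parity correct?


Number of 1s: 6

No, parity error (6 ones)


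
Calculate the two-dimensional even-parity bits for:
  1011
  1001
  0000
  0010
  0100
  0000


Row parities: 100110
Column parities: 0100

Row P: 100110, Col P: 0100, Corner: 1


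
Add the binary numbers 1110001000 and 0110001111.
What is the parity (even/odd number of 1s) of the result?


1110001000 = 904
0110001111 = 399
Sum = 1303 = 10100010111
1s count = 6

even parity (6 ones in 10100010111)


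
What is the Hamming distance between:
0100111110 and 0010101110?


XOR: 0110010000
Count of 1s: 3

3


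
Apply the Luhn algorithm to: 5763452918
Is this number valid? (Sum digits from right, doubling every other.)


Luhn sum = 50
50 mod 10 = 0

Valid (Luhn sum mod 10 = 0)


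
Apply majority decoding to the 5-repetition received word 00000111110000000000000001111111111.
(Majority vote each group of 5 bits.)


Groups: 00000, 11111, 00000, 00000, 00000, 11111, 11111
Majority votes: 0100011

0100011


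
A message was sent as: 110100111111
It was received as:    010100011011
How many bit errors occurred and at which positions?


XOR: 100000100100

3 error(s) at position(s): 0, 6, 9


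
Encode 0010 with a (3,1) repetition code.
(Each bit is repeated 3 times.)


Each bit -> 3 copies

000000111000


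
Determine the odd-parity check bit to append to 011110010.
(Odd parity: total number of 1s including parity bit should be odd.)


Number of 1s in data: 5
Parity bit: 0

0


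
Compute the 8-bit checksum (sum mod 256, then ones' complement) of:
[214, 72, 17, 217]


Sum = 520 mod 256 = 8
Complement = 247

247


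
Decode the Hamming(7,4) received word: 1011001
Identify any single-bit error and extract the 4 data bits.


Syndrome = 1: error at position 1

Data: 1001 (corrected bit 1)


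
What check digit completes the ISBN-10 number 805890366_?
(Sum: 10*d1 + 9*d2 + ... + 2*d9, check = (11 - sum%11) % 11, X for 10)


Weighted sum: 272
272 mod 11 = 8

Check digit: 3


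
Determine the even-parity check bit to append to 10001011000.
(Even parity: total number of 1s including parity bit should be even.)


Number of 1s in data: 4
Parity bit: 0

0


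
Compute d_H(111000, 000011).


XOR: 111011
Count of 1s: 5

5


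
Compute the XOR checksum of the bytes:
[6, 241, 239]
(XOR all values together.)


XOR chain: 6 ^ 241 ^ 239 = 24

24


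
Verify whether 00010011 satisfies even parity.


Number of 1s: 3

No, parity error (3 ones)


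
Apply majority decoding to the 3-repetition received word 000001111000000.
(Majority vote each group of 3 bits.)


Groups: 000, 001, 111, 000, 000
Majority votes: 00100

00100


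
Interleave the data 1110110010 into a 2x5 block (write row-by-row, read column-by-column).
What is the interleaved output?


Matrix:
  11101
  10010
Read columns: 1110100110

1110100110


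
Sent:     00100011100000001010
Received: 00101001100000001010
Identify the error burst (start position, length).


XOR: 00001010000000000000

Burst at position 4, length 3


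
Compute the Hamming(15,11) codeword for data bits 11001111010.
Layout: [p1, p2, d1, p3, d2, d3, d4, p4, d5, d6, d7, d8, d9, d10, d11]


Parity bits: p1=0, p2=0, p3=1, p4=1

001110011111010


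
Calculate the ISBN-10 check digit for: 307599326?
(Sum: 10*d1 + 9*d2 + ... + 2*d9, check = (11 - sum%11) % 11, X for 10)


Weighted sum: 250
250 mod 11 = 8

Check digit: 3


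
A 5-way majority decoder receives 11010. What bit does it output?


Ones: 3 out of 5
Threshold: 3

1 (3/5 voted 1)


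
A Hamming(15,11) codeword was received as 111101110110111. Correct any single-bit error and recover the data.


Syndrome = 0: no error detected

Data: 10110110111 (no errors)


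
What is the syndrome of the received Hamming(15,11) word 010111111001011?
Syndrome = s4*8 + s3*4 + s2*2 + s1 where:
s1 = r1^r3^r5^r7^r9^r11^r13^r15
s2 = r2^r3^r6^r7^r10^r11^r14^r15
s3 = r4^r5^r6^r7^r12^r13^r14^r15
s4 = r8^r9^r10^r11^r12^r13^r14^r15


s1=0, s2=1, s3=1, s4=1

Syndrome = 14 (error at position 14)


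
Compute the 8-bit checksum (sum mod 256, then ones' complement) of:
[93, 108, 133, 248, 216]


Sum = 798 mod 256 = 30
Complement = 225

225


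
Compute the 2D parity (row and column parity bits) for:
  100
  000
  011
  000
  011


Row parities: 10000
Column parities: 100

Row P: 10000, Col P: 100, Corner: 1


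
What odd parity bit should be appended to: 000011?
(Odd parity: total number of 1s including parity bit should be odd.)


Number of 1s in data: 2
Parity bit: 1

1


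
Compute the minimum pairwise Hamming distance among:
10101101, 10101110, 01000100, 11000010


Comparing all pairs, minimum distance: 2
Can detect 1 errors, correct 0 errors

2


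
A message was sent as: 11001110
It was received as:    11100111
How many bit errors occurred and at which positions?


XOR: 00101001

3 error(s) at position(s): 2, 4, 7


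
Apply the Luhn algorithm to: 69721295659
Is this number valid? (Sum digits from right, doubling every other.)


Luhn sum = 57
57 mod 10 = 7

Invalid (Luhn sum mod 10 = 7)


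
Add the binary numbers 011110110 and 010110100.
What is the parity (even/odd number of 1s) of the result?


011110110 = 246
010110100 = 180
Sum = 426 = 110101010
1s count = 5

odd parity (5 ones in 110101010)


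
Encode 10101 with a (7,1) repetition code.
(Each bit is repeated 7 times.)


Each bit -> 7 copies

11111110000000111111100000001111111


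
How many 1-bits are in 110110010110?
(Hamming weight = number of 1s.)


Counting 1s in 110110010110

7


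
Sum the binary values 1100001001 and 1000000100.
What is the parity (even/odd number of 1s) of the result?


1100001001 = 777
1000000100 = 516
Sum = 1293 = 10100001101
1s count = 5

odd parity (5 ones in 10100001101)


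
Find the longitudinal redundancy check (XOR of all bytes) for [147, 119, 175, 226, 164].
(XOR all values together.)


XOR chain: 147 ^ 119 ^ 175 ^ 226 ^ 164 = 13

13


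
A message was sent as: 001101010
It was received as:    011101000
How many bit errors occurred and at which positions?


XOR: 010000010

2 error(s) at position(s): 1, 7


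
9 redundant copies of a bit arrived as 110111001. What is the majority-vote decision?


Ones: 6 out of 9
Threshold: 5

1 (6/9 voted 1)


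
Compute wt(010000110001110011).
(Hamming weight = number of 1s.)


Counting 1s in 010000110001110011

8


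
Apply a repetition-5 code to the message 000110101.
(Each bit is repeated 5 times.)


Each bit -> 5 copies

000000000000000111111111100000111110000011111


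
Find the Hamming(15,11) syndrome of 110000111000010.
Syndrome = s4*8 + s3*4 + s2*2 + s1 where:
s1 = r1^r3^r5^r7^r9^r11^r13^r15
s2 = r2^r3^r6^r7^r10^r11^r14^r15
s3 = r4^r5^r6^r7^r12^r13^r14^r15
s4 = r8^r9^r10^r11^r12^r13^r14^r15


s1=1, s2=1, s3=0, s4=1

Syndrome = 11 (error at position 11)


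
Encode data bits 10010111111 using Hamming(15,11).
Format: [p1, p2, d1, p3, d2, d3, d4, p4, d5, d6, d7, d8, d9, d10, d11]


Parity bits: p1=1, p2=0, p3=1, p4=0

101100100111111


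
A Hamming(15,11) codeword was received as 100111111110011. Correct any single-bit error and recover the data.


Syndrome = 0: no error detected

Data: 01111110011 (no errors)


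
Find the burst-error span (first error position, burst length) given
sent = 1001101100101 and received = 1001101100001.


XOR: 0000000000100

Burst at position 10, length 1


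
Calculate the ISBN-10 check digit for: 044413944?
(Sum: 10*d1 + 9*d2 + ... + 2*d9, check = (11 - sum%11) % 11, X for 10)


Weighted sum: 173
173 mod 11 = 8

Check digit: 3


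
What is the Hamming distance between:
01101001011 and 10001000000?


XOR: 11100001011
Count of 1s: 6

6


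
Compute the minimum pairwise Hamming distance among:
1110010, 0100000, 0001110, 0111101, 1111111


Comparing all pairs, minimum distance: 2
Can detect 1 errors, correct 0 errors

2


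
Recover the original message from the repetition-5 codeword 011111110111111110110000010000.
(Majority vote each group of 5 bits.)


Groups: 01111, 11101, 11111, 11011, 00000, 10000
Majority votes: 111100

111100


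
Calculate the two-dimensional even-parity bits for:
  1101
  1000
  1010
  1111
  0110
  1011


Row parities: 110001
Column parities: 1101

Row P: 110001, Col P: 1101, Corner: 1


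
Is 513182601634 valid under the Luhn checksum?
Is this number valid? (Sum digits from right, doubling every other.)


Luhn sum = 39
39 mod 10 = 9

Invalid (Luhn sum mod 10 = 9)


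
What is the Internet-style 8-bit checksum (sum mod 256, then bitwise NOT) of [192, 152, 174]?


Sum = 518 mod 256 = 6
Complement = 249

249


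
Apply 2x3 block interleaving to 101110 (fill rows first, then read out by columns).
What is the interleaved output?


Matrix:
  101
  110
Read columns: 110110

110110


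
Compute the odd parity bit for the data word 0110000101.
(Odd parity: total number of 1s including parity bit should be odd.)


Number of 1s in data: 4
Parity bit: 1

1


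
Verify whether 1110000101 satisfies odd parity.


Number of 1s: 5

Yes, parity is correct (5 ones)


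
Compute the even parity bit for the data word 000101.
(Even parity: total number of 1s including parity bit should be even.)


Number of 1s in data: 2
Parity bit: 0

0


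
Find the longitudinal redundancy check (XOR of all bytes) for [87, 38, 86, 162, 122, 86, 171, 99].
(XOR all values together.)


XOR chain: 87 ^ 38 ^ 86 ^ 162 ^ 122 ^ 86 ^ 171 ^ 99 = 97

97


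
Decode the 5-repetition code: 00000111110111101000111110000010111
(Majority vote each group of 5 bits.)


Groups: 00000, 11111, 01111, 01000, 11111, 00000, 10111
Majority votes: 0110101

0110101


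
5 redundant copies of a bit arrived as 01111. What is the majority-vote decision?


Ones: 4 out of 5
Threshold: 3

1 (4/5 voted 1)


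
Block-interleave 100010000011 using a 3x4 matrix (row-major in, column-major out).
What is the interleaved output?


Matrix:
  1000
  1000
  0011
Read columns: 110000001001

110000001001


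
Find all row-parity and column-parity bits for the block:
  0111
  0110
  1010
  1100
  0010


Row parities: 10001
Column parities: 0101

Row P: 10001, Col P: 0101, Corner: 0


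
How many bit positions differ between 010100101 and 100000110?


XOR: 110100011
Count of 1s: 5

5


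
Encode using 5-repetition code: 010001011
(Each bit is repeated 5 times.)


Each bit -> 5 copies

000001111100000000000000011111000001111111111


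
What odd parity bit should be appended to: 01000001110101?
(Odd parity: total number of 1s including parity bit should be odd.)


Number of 1s in data: 6
Parity bit: 1

1


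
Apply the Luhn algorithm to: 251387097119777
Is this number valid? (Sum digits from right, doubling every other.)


Luhn sum = 70
70 mod 10 = 0

Valid (Luhn sum mod 10 = 0)


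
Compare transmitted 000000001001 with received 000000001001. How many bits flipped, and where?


XOR: 000000000000

0 errors (received matches sent)


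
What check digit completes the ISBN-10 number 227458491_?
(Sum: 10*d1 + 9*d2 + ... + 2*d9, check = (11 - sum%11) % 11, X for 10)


Weighted sum: 237
237 mod 11 = 6

Check digit: 5


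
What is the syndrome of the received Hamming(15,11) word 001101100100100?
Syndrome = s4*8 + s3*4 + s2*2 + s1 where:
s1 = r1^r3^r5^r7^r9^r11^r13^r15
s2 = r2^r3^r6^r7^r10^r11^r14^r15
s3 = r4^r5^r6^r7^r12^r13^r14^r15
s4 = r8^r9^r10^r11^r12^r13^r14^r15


s1=1, s2=0, s3=0, s4=0

Syndrome = 1 (error at position 1)


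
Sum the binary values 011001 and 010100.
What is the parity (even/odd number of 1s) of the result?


011001 = 25
010100 = 20
Sum = 45 = 101101
1s count = 4

even parity (4 ones in 101101)


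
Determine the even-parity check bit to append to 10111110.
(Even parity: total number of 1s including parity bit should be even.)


Number of 1s in data: 6
Parity bit: 0

0


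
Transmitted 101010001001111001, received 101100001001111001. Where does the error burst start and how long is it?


XOR: 000110000000000000

Burst at position 3, length 2


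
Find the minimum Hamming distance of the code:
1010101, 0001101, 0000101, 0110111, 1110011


Comparing all pairs, minimum distance: 1
Can detect 0 errors, correct 0 errors

1


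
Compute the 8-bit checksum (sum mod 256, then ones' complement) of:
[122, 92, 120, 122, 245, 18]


Sum = 719 mod 256 = 207
Complement = 48

48


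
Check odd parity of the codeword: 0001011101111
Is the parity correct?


Number of 1s: 8

No, parity error (8 ones)


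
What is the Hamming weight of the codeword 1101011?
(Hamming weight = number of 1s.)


Counting 1s in 1101011

5


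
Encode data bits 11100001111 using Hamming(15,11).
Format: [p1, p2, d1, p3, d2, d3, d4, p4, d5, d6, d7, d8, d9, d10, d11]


Parity bits: p1=0, p2=0, p3=0, p4=0

001011000001111


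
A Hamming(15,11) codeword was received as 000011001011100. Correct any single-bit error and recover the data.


Syndrome = 0: no error detected

Data: 01101011100 (no errors)


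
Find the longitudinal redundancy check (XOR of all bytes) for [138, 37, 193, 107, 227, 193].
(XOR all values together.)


XOR chain: 138 ^ 37 ^ 193 ^ 107 ^ 227 ^ 193 = 39

39


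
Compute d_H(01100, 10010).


XOR: 11110
Count of 1s: 4

4


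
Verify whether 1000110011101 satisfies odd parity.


Number of 1s: 7

Yes, parity is correct (7 ones)


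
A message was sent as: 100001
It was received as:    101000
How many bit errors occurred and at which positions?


XOR: 001001

2 error(s) at position(s): 2, 5


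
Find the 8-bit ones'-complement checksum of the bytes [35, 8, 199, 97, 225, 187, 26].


Sum = 777 mod 256 = 9
Complement = 246

246


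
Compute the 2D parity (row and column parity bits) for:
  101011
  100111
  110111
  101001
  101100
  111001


Row parities: 001110
Column parities: 000111

Row P: 001110, Col P: 000111, Corner: 1


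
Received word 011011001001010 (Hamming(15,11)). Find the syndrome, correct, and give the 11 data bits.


Syndrome = 9: error at position 9

Data: 11100001010 (corrected bit 9)


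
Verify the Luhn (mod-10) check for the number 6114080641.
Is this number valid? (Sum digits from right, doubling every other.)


Luhn sum = 33
33 mod 10 = 3

Invalid (Luhn sum mod 10 = 3)


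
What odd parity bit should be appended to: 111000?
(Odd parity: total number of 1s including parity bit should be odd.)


Number of 1s in data: 3
Parity bit: 0

0


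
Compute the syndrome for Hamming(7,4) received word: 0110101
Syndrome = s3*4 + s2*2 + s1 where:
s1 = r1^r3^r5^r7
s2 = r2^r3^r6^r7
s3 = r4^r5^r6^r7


s1=1, s2=1, s3=0

Syndrome = 3 (error at position 3)


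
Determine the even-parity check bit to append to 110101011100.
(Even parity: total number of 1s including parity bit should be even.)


Number of 1s in data: 7
Parity bit: 1

1


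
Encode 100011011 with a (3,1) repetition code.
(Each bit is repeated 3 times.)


Each bit -> 3 copies

111000000000111111000111111


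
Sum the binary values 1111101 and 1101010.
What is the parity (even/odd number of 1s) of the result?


1111101 = 125
1101010 = 106
Sum = 231 = 11100111
1s count = 6

even parity (6 ones in 11100111)


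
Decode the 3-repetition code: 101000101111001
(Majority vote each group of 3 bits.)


Groups: 101, 000, 101, 111, 001
Majority votes: 10110

10110


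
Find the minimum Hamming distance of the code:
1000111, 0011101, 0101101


Comparing all pairs, minimum distance: 2
Can detect 1 errors, correct 0 errors

2


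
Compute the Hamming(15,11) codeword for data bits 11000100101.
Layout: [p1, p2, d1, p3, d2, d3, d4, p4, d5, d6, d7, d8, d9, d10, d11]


Parity bits: p1=0, p2=1, p3=1, p4=1

011110010100101


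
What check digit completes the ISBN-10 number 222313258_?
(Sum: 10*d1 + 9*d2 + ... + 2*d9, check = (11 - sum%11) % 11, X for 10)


Weighted sum: 135
135 mod 11 = 3

Check digit: 8


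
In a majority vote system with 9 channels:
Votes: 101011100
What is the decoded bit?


Ones: 5 out of 9
Threshold: 5

1 (5/9 voted 1)


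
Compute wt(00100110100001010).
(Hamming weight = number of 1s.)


Counting 1s in 00100110100001010

6


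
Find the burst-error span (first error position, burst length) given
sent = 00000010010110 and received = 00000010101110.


XOR: 00000000111000

Burst at position 8, length 3


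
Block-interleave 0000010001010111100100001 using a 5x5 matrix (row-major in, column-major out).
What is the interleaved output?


Matrix:
  00000
  10001
  01011
  11001
  00001
Read columns: 0101000110000000010001111

0101000110000000010001111


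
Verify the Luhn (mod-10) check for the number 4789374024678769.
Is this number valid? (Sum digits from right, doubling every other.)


Luhn sum = 96
96 mod 10 = 6

Invalid (Luhn sum mod 10 = 6)


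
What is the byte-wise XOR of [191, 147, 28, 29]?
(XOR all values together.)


XOR chain: 191 ^ 147 ^ 28 ^ 29 = 45

45


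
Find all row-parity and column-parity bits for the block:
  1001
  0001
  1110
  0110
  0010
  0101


Row parities: 011010
Column parities: 0111

Row P: 011010, Col P: 0111, Corner: 1


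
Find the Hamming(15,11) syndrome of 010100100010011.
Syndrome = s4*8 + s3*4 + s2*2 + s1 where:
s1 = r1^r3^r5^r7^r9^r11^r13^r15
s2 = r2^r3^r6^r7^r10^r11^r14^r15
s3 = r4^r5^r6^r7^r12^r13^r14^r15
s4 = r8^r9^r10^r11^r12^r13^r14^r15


s1=1, s2=1, s3=0, s4=1

Syndrome = 11 (error at position 11)


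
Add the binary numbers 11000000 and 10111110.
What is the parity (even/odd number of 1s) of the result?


11000000 = 192
10111110 = 190
Sum = 382 = 101111110
1s count = 7

odd parity (7 ones in 101111110)


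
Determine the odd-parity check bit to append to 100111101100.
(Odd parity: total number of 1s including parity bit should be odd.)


Number of 1s in data: 7
Parity bit: 0

0


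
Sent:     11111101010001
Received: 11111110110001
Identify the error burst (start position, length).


XOR: 00000011100000

Burst at position 6, length 3


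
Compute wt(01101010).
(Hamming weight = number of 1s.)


Counting 1s in 01101010

4


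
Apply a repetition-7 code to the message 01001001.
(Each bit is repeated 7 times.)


Each bit -> 7 copies

00000001111111000000000000001111111000000000000001111111


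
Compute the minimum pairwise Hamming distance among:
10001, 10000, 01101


Comparing all pairs, minimum distance: 1
Can detect 0 errors, correct 0 errors

1


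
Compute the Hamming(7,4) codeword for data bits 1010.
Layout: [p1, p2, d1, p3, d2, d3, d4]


Parity bits: p1=1, p2=0, p3=1

1011010


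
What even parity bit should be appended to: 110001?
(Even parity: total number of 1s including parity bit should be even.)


Number of 1s in data: 3
Parity bit: 1

1


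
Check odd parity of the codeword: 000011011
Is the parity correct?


Number of 1s: 4

No, parity error (4 ones)


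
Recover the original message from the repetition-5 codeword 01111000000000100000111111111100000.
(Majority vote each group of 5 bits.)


Groups: 01111, 00000, 00001, 00000, 11111, 11111, 00000
Majority votes: 1000110

1000110


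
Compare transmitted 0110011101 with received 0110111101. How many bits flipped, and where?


XOR: 0000100000

1 error(s) at position(s): 4


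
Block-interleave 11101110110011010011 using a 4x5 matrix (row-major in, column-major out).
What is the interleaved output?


Matrix:
  11101
  11011
  00110
  10011
Read columns: 11011100101001111101

11011100101001111101


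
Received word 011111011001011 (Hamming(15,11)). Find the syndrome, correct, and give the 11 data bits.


Syndrome = 10: error at position 10

Data: 11101101011 (corrected bit 10)


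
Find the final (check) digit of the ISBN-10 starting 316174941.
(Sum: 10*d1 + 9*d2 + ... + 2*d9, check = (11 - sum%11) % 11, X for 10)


Weighted sum: 206
206 mod 11 = 8

Check digit: 3


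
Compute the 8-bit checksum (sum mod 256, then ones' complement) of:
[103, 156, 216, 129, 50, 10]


Sum = 664 mod 256 = 152
Complement = 103

103


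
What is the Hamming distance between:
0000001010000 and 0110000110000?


XOR: 0110001100000
Count of 1s: 4

4


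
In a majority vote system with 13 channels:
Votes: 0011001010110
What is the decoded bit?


Ones: 6 out of 13
Threshold: 7

0 (6/13 voted 1)


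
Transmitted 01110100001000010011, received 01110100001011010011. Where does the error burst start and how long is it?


XOR: 00000000000011000000

Burst at position 12, length 2


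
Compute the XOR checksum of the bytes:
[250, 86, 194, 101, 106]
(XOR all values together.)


XOR chain: 250 ^ 86 ^ 194 ^ 101 ^ 106 = 97

97


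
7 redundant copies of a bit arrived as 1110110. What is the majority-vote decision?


Ones: 5 out of 7
Threshold: 4

1 (5/7 voted 1)


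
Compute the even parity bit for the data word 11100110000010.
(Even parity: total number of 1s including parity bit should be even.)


Number of 1s in data: 6
Parity bit: 0

0


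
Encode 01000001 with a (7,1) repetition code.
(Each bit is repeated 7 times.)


Each bit -> 7 copies

00000001111111000000000000000000000000000000000001111111


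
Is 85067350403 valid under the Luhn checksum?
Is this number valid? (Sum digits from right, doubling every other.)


Luhn sum = 37
37 mod 10 = 7

Invalid (Luhn sum mod 10 = 7)


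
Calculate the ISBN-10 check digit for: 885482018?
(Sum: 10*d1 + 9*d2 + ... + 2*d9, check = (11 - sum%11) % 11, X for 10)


Weighted sum: 297
297 mod 11 = 0

Check digit: 0
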